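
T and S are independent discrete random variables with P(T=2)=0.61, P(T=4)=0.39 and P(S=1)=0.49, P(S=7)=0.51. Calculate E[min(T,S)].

1.9078

E[min(T,S)] = Σ_t Σ_s min(t,s) · P(T=t)P(S=s)
 = 1·0.2989 + 2·0.3111 + 1·0.1911 + 4·0.1989
 = 0.2989 + 0.6222 + 0.1911 + 0.7956
 = 1.9078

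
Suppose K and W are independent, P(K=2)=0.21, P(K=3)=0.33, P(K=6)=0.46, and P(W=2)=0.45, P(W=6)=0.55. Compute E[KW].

E[KW] = Σ_k Σ_w kw · P(K=k)P(W=w)
 = 4·0.0945 + 12·0.1155 + 6·0.1485 + 18·0.1815 + 12·0.207 + 36·0.253
 = 0.378 + 1.386 + 0.891 + 3.267 + 2.484 + 9.108
 = 17.514

17.514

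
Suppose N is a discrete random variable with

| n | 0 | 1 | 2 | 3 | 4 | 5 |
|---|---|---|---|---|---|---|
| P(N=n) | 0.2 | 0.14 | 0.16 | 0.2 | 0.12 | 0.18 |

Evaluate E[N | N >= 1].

P(N >= 1) = 0.14 + 0.16 + 0.2 + 0.12 + 0.18 = 0.8.
E[N | N >= 1] = [1·0.14 + 2·0.16 + 3·0.2 + 4·0.12 + 5·0.18] / 0.8
 = 2.44 / 0.8
 = 61/20

3.05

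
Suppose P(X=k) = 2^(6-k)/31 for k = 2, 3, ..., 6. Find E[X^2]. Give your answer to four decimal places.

E[X^2] = Σ x^2·P(X=x)
 = 4·16/31 + 9·8/31 + 16·4/31 + 25·2/31 + 36·1/31
 = 64/31 + 72/31 + 64/31 + 50/31 + 36/31
 = 286/31

9.2258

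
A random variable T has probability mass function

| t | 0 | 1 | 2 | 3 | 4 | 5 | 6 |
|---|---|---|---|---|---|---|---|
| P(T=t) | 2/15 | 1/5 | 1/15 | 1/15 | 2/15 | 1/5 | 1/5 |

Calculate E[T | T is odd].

P(T is odd) = 1/5 + 1/15 + 1/5 = 7/15.
E[T | T is odd] = [1·1/5 + 3·1/15 + 5·1/5] / (7/15)
 = 7/5 / (7/15)
 = 3

3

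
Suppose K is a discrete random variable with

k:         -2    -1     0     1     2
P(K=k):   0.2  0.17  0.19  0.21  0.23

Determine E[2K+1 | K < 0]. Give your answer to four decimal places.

P(K < 0) = 0.2 + 0.17 = 0.37.
E[2K+1 | K < 0] = [(-3)·0.2 + (-1)·0.17] / 0.37
 = -0.77 / 0.37
 = -77/37

-2.0811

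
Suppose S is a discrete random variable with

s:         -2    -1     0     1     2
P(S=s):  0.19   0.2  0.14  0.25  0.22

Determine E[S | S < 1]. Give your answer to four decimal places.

-1.0943

P(S < 1) = 0.19 + 0.2 + 0.14 = 0.53.
E[S | S < 1] = [(-2)·0.19 + (-1)·0.2 + 0·0.14] / 0.53
 = -0.58 / 0.53
 = -58/53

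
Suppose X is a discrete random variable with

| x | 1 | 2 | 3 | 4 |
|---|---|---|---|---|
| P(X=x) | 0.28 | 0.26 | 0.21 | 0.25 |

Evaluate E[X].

E[X] = Σ x·P(X=x)
 = 1·0.28 + 2·0.26 + 3·0.21 + 4·0.25
 = 0.28 + 0.52 + 0.63 + 1
 = 2.43

2.43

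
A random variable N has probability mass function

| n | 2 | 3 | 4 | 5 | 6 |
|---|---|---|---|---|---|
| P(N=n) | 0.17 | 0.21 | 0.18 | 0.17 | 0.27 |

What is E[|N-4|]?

E[|N-4|] = Σ |n-4|·P(N=n)
 = 2·0.17 + 1·0.21 + 0·0.18 + 1·0.17 + 2·0.27
 = 0.34 + 0.21 + 0 + 0.17 + 0.54
 = 1.26

1.26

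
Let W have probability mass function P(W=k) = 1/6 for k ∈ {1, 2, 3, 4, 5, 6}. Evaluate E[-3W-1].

E[-3W-1] = Σ (-3w-1)·P(W=w)
 = (-4)·1/6 + (-7)·1/6 + (-10)·1/6 + (-13)·1/6 + (-16)·1/6 + (-19)·1/6
 = (-2/3) + (-7/6) + (-5/3) + (-13/6) + (-8/3) + (-19/6)
 = -23/2

-11.5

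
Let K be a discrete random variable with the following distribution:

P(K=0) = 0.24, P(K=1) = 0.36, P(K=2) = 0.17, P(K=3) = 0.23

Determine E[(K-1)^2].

E[(K-1)^2] = Σ (k-1)^2·P(K=k)
 = 1·0.24 + 0·0.36 + 1·0.17 + 4·0.23
 = 0.24 + 0 + 0.17 + 0.92
 = 1.33

1.33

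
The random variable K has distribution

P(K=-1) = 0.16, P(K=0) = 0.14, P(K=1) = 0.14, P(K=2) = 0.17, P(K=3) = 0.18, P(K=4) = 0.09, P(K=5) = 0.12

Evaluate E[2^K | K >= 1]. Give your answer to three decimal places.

P(K >= 1) = 0.14 + 0.17 + 0.18 + 0.09 + 0.12 = 0.7.
E[2^K | K >= 1] = [2·0.14 + 4·0.17 + 8·0.18 + 16·0.09 + 32·0.12] / 0.7
 = 7.68 / 0.7
 = 384/35

10.971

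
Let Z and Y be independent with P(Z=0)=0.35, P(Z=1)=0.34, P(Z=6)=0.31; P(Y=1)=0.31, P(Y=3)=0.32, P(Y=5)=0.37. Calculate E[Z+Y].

E[Z+Y] = Σ_z Σ_y (z+y) · P(Z=z)P(Y=y)
 = 1·0.1085 + 3·0.112 + 5·0.1295 + 2·0.1054 + 4·0.1088 + 6·0.1258 + 7·0.0961 + 9·0.0992 + 11·0.1147
 = 0.1085 + 0.336 + 0.6475 + 0.2108 + 0.4352 + 0.7548 + 0.6727 + 0.8928 + 1.2617
 = 5.32

5.32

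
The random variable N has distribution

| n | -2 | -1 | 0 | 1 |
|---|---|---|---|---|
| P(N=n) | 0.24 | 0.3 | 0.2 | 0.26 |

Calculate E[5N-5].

-7.6

E[5N-5] = Σ (5n-5)·P(N=n)
 = (-15)·0.24 + (-10)·0.3 + (-5)·0.2 + 0·0.26
 = (-3.6) + (-3) + (-1) + 0
 = -7.6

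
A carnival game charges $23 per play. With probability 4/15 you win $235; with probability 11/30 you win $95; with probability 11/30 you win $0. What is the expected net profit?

E[payout] = 235·4/15 + 95·11/30 + 0·11/30
 = 188/3 + 209/6 + 0
 = 195/2
Net = 195/2 - 23 = 149/2

74.5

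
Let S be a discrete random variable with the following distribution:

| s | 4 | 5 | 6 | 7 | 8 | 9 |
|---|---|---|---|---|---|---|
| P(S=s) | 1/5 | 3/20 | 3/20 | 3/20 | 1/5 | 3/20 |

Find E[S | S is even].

P(S is even) = 1/5 + 3/20 + 1/5 = 11/20.
E[S | S is even] = [4·1/5 + 6·3/20 + 8·1/5] / (11/20)
 = 33/10 / (11/20)
 = 6

6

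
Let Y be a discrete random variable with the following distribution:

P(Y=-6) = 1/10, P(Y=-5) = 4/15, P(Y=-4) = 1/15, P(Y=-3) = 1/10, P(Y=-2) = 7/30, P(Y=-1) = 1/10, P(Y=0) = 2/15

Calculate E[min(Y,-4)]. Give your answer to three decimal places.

E[min(Y,-4)] = Σ min(y,-4)·P(Y=y)
 = (-6)·1/10 + (-5)·4/15 + (-4)·1/15 + (-4)·1/10 + (-4)·7/30 + (-4)·1/10 + (-4)·2/15
 = (-3/5) + (-4/3) + (-4/15) + (-2/5) + (-14/15) + (-2/5) + (-8/15)
 = -67/15

-4.467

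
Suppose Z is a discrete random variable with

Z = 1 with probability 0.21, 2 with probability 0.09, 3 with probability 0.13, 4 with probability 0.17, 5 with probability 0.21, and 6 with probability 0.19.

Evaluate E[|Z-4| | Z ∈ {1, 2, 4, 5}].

P(Z ∈ {1, 2, 4, 5}) = 0.21 + 0.09 + 0.17 + 0.21 = 0.68.
E[|Z-4| | Z ∈ {1, 2, 4, 5}] = [3·0.21 + 2·0.09 + 0·0.17 + 1·0.21] / 0.68
 = 1.02 / 0.68
 = 3/2

1.5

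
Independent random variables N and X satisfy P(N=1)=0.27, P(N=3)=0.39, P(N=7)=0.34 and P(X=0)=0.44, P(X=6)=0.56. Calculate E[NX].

12.8352

E[NX] = Σ_n Σ_x nx · P(N=n)P(X=x)
 = 0·0.1188 + 6·0.1512 + 0·0.1716 + 18·0.2184 + 0·0.1496 + 42·0.1904
 = 0 + 0.9072 + 0 + 3.9312 + 0 + 7.9968
 = 12.8352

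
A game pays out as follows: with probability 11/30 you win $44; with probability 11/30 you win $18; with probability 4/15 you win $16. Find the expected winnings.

E[payout] = 44·11/30 + 18·11/30 + 16·4/15
 = 242/15 + 33/5 + 64/15
 = 27

27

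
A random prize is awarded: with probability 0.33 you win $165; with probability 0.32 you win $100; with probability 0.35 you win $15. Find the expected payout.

91.7

E[payout] = 165·0.33 + 100·0.32 + 15·0.35
 = 54.45 + 32 + 5.25
 = 91.7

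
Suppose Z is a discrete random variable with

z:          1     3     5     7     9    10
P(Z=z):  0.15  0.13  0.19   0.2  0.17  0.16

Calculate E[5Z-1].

29.1

E[5Z-1] = Σ (5z-1)·P(Z=z)
 = 4·0.15 + 14·0.13 + 24·0.19 + 34·0.2 + 44·0.17 + 49·0.16
 = 0.6 + 1.82 + 4.56 + 6.8 + 7.48 + 7.84
 = 29.1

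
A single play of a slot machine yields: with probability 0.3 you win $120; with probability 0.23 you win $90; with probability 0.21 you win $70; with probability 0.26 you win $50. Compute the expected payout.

E[payout] = 120·0.3 + 90·0.23 + 70·0.21 + 50·0.26
 = 36 + 20.7 + 14.7 + 13
 = 84.4

84.4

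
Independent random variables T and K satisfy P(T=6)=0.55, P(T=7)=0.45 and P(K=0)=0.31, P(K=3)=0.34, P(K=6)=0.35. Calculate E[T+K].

E[T+K] = Σ_t Σ_k (t+k) · P(T=t)P(K=k)
 = 6·0.1705 + 9·0.187 + 12·0.1925 + 7·0.1395 + 10·0.153 + 13·0.1575
 = 1.023 + 1.683 + 2.31 + 0.9765 + 1.53 + 2.0475
 = 9.57

9.57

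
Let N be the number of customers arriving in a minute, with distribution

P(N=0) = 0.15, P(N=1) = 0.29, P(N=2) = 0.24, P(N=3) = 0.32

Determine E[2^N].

4.25

E[2^N] = Σ 2^n·P(N=n)
 = 1·0.15 + 2·0.29 + 4·0.24 + 8·0.32
 = 0.15 + 0.58 + 0.96 + 2.56
 = 4.25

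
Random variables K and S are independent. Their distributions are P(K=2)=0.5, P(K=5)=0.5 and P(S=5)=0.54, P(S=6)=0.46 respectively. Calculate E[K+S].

E[K+S] = Σ_k Σ_s (k+s) · P(K=k)P(S=s)
 = 7·0.27 + 8·0.23 + 10·0.27 + 11·0.23
 = 1.89 + 1.84 + 2.7 + 2.53
 = 8.96

8.96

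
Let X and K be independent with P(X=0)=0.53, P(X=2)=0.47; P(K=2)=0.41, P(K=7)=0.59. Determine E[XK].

4.653

E[XK] = Σ_x Σ_k xk · P(X=x)P(K=k)
 = 0·0.2173 + 0·0.3127 + 4·0.1927 + 14·0.2773
 = 0 + 0 + 0.7708 + 3.8822
 = 4.653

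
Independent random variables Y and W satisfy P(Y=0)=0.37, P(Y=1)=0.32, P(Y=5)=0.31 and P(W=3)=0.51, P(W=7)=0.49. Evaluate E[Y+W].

6.83

E[Y+W] = Σ_y Σ_w (y+w) · P(Y=y)P(W=w)
 = 3·0.1887 + 7·0.1813 + 4·0.1632 + 8·0.1568 + 8·0.1581 + 12·0.1519
 = 0.5661 + 1.2691 + 0.6528 + 1.2544 + 1.2648 + 1.8228
 = 6.83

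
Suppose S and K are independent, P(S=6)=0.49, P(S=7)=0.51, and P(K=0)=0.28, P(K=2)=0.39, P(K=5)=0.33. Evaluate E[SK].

15.8193

E[SK] = Σ_s Σ_k sk · P(S=s)P(K=k)
 = 0·0.1372 + 12·0.1911 + 30·0.1617 + 0·0.1428 + 14·0.1989 + 35·0.1683
 = 0 + 2.2932 + 4.851 + 0 + 2.7846 + 5.8905
 = 15.8193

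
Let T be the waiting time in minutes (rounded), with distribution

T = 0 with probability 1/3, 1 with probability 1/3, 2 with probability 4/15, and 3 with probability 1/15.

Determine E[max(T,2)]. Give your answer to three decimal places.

2.067

E[max(T,2)] = Σ max(t,2)·P(T=t)
 = 2·1/3 + 2·1/3 + 2·4/15 + 3·1/15
 = 2/3 + 2/3 + 8/15 + 1/5
 = 31/15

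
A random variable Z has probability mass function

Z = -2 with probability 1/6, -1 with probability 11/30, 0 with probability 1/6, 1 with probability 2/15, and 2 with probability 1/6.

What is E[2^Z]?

1.325

E[2^Z] = Σ 2^z·P(Z=z)
 = 1/4·1/6 + 1/2·11/30 + 1·1/6 + 2·2/15 + 4·1/6
 = 1/24 + 11/60 + 1/6 + 4/15 + 2/3
 = 53/40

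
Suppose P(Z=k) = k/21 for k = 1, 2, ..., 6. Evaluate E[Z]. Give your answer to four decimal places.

E[Z] = Σ z·P(Z=z)
 = 1·1/21 + 2·2/21 + 3·1/7 + 4·4/21 + 5·5/21 + 6·2/7
 = 1/21 + 4/21 + 3/7 + 16/21 + 25/21 + 12/7
 = 13/3

4.3333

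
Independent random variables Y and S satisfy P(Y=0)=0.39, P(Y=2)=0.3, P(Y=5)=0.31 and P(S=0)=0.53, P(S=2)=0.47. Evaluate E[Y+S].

E[Y+S] = Σ_y Σ_s (y+s) · P(Y=y)P(S=s)
 = 0·0.2067 + 2·0.1833 + 2·0.159 + 4·0.141 + 5·0.1643 + 7·0.1457
 = 0 + 0.3666 + 0.318 + 0.564 + 0.8215 + 1.0199
 = 3.09

3.09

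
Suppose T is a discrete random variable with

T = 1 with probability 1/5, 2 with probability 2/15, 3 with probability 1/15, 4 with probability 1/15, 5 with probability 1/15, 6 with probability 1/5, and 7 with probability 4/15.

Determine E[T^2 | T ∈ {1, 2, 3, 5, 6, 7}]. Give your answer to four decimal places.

P(T ∈ {1, 2, 3, 5, 6, 7}) = 1/5 + 2/15 + 1/15 + 1/15 + 1/5 + 4/15 = 14/15.
E[T^2 | T ∈ {1, 2, 3, 5, 6, 7}] = [1·1/5 + 4·2/15 + 9·1/15 + 25·1/15 + 36·1/5 + 49·4/15] / (14/15)
 = 349/15 / (14/15)
 = 349/14

24.9286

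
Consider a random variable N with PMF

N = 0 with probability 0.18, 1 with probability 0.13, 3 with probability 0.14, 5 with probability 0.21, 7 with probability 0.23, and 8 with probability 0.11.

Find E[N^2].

24.95

E[N^2] = Σ n^2·P(N=n)
 = 0·0.18 + 1·0.13 + 9·0.14 + 25·0.21 + 49·0.23 + 64·0.11
 = 0 + 0.13 + 1.26 + 5.25 + 11.27 + 7.04
 = 24.95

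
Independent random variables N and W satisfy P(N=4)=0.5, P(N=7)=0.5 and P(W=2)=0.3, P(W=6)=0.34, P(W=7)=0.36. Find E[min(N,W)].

E[min(N,W)] = Σ_n Σ_w min(n,w) · P(N=n)P(W=w)
 = 2·0.15 + 4·0.17 + 4·0.18 + 2·0.15 + 6·0.17 + 7·0.18
 = 0.3 + 0.68 + 0.72 + 0.3 + 1.02 + 1.26
 = 4.28

4.28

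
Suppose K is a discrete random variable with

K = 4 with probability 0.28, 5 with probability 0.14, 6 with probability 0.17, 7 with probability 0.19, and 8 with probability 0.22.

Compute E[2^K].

100.48

E[2^K] = Σ 2^k·P(K=k)
 = 16·0.28 + 32·0.14 + 64·0.17 + 128·0.19 + 256·0.22
 = 4.48 + 4.48 + 10.88 + 24.32 + 56.32
 = 100.48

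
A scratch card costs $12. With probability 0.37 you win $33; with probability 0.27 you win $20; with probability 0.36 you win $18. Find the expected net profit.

E[payout] = 33·0.37 + 20·0.27 + 18·0.36
 = 12.21 + 5.4 + 6.48
 = 24.09
Net = 24.09 - 12 = 12.09

12.09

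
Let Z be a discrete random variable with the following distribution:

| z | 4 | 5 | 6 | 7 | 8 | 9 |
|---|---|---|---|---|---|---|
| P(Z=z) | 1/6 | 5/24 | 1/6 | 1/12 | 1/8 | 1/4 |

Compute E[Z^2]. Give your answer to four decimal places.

E[Z^2] = Σ z^2·P(Z=z)
 = 16·1/6 + 25·5/24 + 36·1/6 + 49·1/12 + 64·1/8 + 81·1/4
 = 8/3 + 125/24 + 6 + 49/12 + 8 + 81/4
 = 1109/24

46.2083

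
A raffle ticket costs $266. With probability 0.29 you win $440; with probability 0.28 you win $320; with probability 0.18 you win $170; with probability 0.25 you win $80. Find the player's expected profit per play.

1.8

E[payout] = 440·0.29 + 320·0.28 + 170·0.18 + 80·0.25
 = 127.6 + 89.6 + 30.6 + 20
 = 267.8
Net = 267.8 - 266 = 1.8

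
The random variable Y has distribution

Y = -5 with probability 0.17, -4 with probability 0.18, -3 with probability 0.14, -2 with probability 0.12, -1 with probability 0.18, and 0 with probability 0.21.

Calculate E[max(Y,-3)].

-1.89

E[max(Y,-3)] = Σ max(y,-3)·P(Y=y)
 = (-3)·0.17 + (-3)·0.18 + (-3)·0.14 + (-2)·0.12 + (-1)·0.18 + 0·0.21
 = (-0.51) + (-0.54) + (-0.42) + (-0.24) + (-0.18) + 0
 = -1.89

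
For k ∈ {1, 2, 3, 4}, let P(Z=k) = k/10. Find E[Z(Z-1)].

7

E[Z(Z-1)] = Σ z(z-1)·P(Z=z)
 = 0·1/10 + 2·1/5 + 6·3/10 + 12·2/5
 = 0 + 2/5 + 9/5 + 24/5
 = 7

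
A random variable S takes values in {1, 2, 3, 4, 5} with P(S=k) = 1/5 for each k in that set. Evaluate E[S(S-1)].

8

E[S(S-1)] = Σ s(s-1)·P(S=s)
 = 0·1/5 + 2·1/5 + 6·1/5 + 12·1/5 + 20·1/5
 = 0 + 2/5 + 6/5 + 12/5 + 4
 = 8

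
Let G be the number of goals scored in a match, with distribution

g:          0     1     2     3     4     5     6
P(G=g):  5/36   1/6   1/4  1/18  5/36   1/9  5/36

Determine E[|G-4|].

2

E[|G-4|] = Σ |g-4|·P(G=g)
 = 4·5/36 + 3·1/6 + 2·1/4 + 1·1/18 + 0·5/36 + 1·1/9 + 2·5/36
 = 5/9 + 1/2 + 1/2 + 1/18 + 0 + 1/9 + 5/18
 = 2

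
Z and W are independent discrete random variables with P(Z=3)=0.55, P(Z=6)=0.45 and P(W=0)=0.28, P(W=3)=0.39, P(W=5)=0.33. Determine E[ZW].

12.267

E[ZW] = Σ_z Σ_w zw · P(Z=z)P(W=w)
 = 0·0.154 + 9·0.2145 + 15·0.1815 + 0·0.126 + 18·0.1755 + 30·0.1485
 = 0 + 1.9305 + 2.7225 + 0 + 3.159 + 4.455
 = 12.267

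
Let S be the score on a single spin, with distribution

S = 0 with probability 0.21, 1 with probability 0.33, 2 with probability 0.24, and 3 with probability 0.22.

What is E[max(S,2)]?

2.22

E[max(S,2)] = Σ max(s,2)·P(S=s)
 = 2·0.21 + 2·0.33 + 2·0.24 + 3·0.22
 = 0.42 + 0.66 + 0.48 + 0.66
 = 2.22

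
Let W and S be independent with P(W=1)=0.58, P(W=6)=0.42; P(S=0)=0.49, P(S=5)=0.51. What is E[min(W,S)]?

1.3668

E[min(W,S)] = Σ_w Σ_s min(w,s) · P(W=w)P(S=s)
 = 0·0.2842 + 1·0.2958 + 0·0.2058 + 5·0.2142
 = 0 + 0.2958 + 0 + 1.071
 = 1.3668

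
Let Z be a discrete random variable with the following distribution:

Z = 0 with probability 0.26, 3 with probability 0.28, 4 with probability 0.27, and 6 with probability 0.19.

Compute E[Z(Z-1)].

10.62

E[Z(Z-1)] = Σ z(z-1)·P(Z=z)
 = 0·0.26 + 6·0.28 + 12·0.27 + 30·0.19
 = 0 + 1.68 + 3.24 + 5.7
 = 10.62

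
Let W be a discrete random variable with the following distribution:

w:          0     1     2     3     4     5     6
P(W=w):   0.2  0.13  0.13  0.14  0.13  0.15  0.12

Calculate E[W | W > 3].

4.975

P(W > 3) = 0.13 + 0.15 + 0.12 = 0.4.
E[W | W > 3] = [4·0.13 + 5·0.15 + 6·0.12] / 0.4
 = 1.99 / 0.4
 = 199/40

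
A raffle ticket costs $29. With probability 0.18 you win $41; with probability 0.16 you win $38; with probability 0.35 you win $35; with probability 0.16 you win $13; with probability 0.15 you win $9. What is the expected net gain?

E[payout] = 41·0.18 + 38·0.16 + 35·0.35 + 13·0.16 + 9·0.15
 = 7.38 + 6.08 + 12.25 + 2.08 + 1.35
 = 29.14
Net = 29.14 - 29 = 0.14

0.14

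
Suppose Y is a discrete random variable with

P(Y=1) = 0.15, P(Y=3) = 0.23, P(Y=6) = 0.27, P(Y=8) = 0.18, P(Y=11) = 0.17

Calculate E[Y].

5.77

E[Y] = Σ y·P(Y=y)
 = 1·0.15 + 3·0.23 + 6·0.27 + 8·0.18 + 11·0.17
 = 0.15 + 0.69 + 1.62 + 1.44 + 1.87
 = 5.77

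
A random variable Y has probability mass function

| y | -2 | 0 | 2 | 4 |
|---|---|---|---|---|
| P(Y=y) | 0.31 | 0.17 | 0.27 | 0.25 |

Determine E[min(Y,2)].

E[min(Y,2)] = Σ min(y,2)·P(Y=y)
 = (-2)·0.31 + 0·0.17 + 2·0.27 + 2·0.25
 = (-0.62) + 0 + 0.54 + 0.5
 = 0.42

0.42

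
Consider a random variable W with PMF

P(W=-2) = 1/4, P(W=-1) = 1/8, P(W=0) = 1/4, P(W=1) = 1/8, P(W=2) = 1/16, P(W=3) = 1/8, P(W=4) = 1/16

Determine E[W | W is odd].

1

P(W is odd) = 1/8 + 1/8 + 1/8 = 3/8.
E[W | W is odd] = [(-1)·1/8 + 1·1/8 + 3·1/8] / (3/8)
 = 3/8 / (3/8)
 = 1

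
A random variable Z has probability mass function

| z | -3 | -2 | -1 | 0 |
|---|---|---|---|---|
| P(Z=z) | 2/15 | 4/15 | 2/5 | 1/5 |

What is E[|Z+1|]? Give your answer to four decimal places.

E[|Z+1|] = Σ |z+1|·P(Z=z)
 = 2·2/15 + 1·4/15 + 0·2/5 + 1·1/5
 = 4/15 + 4/15 + 0 + 1/5
 = 11/15

0.7333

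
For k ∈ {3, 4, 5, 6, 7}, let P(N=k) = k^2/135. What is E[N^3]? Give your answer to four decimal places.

E[N^3] = Σ n^3·P(N=n)
 = 27·1/15 + 64·16/135 + 125·5/27 + 216·4/15 + 343·49/135
 = 9/5 + 1024/135 + 625/27 + 288/5 + 16807/135
 = 5795/27

214.6296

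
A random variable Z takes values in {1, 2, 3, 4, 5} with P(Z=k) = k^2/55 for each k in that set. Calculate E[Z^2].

E[Z^2] = Σ z^2·P(Z=z)
 = 1·1/55 + 4·4/55 + 9·9/55 + 16·16/55 + 25·5/11
 = 1/55 + 16/55 + 81/55 + 256/55 + 125/11
 = 89/5

17.8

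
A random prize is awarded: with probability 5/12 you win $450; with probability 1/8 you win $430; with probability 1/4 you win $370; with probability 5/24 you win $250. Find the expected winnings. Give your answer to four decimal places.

385.8333

E[payout] = 450·5/12 + 430·1/8 + 370·1/4 + 250·5/24
 = 375/2 + 215/4 + 185/2 + 625/12
 = 2315/6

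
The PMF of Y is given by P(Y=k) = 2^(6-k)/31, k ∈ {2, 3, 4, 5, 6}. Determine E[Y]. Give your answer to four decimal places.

E[Y] = Σ y·P(Y=y)
 = 2·16/31 + 3·8/31 + 4·4/31 + 5·2/31 + 6·1/31
 = 32/31 + 24/31 + 16/31 + 10/31 + 6/31
 = 88/31

2.8387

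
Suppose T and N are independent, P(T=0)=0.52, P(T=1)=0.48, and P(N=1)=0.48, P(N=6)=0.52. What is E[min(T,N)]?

E[min(T,N)] = Σ_t Σ_n min(t,n) · P(T=t)P(N=n)
 = 0·0.2496 + 0·0.2704 + 1·0.2304 + 1·0.2496
 = 0 + 0 + 0.2304 + 0.2496
 = 0.48

0.48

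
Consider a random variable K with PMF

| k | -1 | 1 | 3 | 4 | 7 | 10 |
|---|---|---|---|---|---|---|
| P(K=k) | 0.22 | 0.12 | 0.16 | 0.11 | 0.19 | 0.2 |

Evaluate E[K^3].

E[K^3] = Σ k^3·P(K=k)
 = (-1)·0.22 + 1·0.12 + 27·0.16 + 64·0.11 + 343·0.19 + 1000·0.2
 = (-0.22) + 0.12 + 4.32 + 7.04 + 65.17 + 200
 = 276.43

276.43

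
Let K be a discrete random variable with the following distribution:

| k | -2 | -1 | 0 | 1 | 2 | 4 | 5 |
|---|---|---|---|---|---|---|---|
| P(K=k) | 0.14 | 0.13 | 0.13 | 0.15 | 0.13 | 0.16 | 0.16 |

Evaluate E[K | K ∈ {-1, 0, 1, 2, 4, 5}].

2

P(K ∈ {-1, 0, 1, 2, 4, 5}) = 0.13 + 0.13 + 0.15 + 0.13 + 0.16 + 0.16 = 0.86.
E[K | K ∈ {-1, 0, 1, 2, 4, 5}] = [(-1)·0.13 + 0·0.13 + 1·0.15 + 2·0.13 + 4·0.16 + 5·0.16] / 0.86
 = 1.72 / 0.86
 = 2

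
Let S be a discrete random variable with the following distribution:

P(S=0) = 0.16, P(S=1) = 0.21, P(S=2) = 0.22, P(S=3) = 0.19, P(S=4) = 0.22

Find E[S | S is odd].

1.95

P(S is odd) = 0.21 + 0.19 = 0.4.
E[S | S is odd] = [1·0.21 + 3·0.19] / 0.4
 = 0.78 / 0.4
 = 39/20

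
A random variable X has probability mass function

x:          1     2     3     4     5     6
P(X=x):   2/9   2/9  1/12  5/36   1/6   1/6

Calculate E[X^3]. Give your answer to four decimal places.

69.9722

E[X^3] = Σ x^3·P(X=x)
 = 1·2/9 + 8·2/9 + 27·1/12 + 64·5/36 + 125·1/6 + 216·1/6
 = 2/9 + 16/9 + 9/4 + 80/9 + 125/6 + 36
 = 2519/36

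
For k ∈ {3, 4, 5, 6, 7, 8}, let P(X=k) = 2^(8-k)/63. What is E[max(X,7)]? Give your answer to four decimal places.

7.0159

E[max(X,7)] = Σ max(x,7)·P(X=x)
 = 7·32/63 + 7·16/63 + 7·8/63 + 7·4/63 + 7·2/63 + 8·1/63
 = 32/9 + 16/9 + 8/9 + 4/9 + 2/9 + 8/63
 = 442/63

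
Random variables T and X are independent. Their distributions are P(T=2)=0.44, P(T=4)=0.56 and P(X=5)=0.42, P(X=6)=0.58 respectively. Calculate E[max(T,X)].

E[max(T,X)] = Σ_t Σ_x max(t,x) · P(T=t)P(X=x)
 = 5·0.1848 + 6·0.2552 + 5·0.2352 + 6·0.3248
 = 0.924 + 1.5312 + 1.176 + 1.9488
 = 5.58

5.58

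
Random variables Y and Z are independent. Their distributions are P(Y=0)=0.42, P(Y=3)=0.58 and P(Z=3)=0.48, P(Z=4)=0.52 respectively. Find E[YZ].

6.1248

E[YZ] = Σ_y Σ_z yz · P(Y=y)P(Z=z)
 = 0·0.2016 + 0·0.2184 + 9·0.2784 + 12·0.3016
 = 0 + 0 + 2.5056 + 3.6192
 = 6.1248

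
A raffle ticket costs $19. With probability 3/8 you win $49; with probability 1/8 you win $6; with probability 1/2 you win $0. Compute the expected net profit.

0.125

E[payout] = 49·3/8 + 6·1/8 + 0·1/2
 = 147/8 + 3/4 + 0
 = 153/8
Net = 153/8 - 19 = 1/8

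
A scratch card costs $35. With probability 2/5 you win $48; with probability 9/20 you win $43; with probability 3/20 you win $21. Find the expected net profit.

E[payout] = 48·2/5 + 43·9/20 + 21·3/20
 = 96/5 + 387/20 + 63/20
 = 417/10
Net = 417/10 - 35 = 67/10

6.7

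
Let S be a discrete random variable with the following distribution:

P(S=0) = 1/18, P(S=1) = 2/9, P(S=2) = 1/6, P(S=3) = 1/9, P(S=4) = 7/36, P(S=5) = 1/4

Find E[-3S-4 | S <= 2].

P(S <= 2) = 1/18 + 2/9 + 1/6 = 4/9.
E[-3S-4 | S <= 2] = [(-4)·1/18 + (-7)·2/9 + (-10)·1/6] / (4/9)
 = -31/9 / (4/9)
 = -31/4

-7.75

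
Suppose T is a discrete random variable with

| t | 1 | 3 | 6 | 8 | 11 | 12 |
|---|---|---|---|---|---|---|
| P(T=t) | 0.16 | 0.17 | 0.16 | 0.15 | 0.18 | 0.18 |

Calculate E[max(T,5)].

E[max(T,5)] = Σ max(t,5)·P(T=t)
 = 5·0.16 + 5·0.17 + 6·0.16 + 8·0.15 + 11·0.18 + 12·0.18
 = 0.8 + 0.85 + 0.96 + 1.2 + 1.98 + 2.16
 = 7.95

7.95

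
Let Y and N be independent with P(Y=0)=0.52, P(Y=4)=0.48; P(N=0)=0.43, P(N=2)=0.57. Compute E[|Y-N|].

E[|Y-N|] = Σ_y Σ_n |y-n| · P(Y=y)P(N=n)
 = 0·0.2236 + 2·0.2964 + 4·0.2064 + 2·0.2736
 = 0 + 0.5928 + 0.8256 + 0.5472
 = 1.9656

1.9656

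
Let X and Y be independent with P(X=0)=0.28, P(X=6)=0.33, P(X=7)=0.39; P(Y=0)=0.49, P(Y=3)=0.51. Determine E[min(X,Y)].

E[min(X,Y)] = Σ_x Σ_y min(x,y) · P(X=x)P(Y=y)
 = 0·0.1372 + 0·0.1428 + 0·0.1617 + 3·0.1683 + 0·0.1911 + 3·0.1989
 = 0 + 0 + 0 + 0.5049 + 0 + 0.5967
 = 1.1016

1.1016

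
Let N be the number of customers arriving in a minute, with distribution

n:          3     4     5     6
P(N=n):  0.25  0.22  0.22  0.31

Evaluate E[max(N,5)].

5.31

E[max(N,5)] = Σ max(n,5)·P(N=n)
 = 5·0.25 + 5·0.22 + 5·0.22 + 6·0.31
 = 1.25 + 1.1 + 1.1 + 1.86
 = 5.31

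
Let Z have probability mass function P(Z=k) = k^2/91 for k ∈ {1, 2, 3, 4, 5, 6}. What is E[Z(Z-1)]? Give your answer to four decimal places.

20.1538

E[Z(Z-1)] = Σ z(z-1)·P(Z=z)
 = 0·1/91 + 2·4/91 + 6·9/91 + 12·16/91 + 20·25/91 + 30·36/91
 = 0 + 8/91 + 54/91 + 192/91 + 500/91 + 1080/91
 = 262/13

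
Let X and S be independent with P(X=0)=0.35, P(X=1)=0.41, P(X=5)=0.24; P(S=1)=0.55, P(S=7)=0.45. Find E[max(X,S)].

E[max(X,S)] = Σ_x Σ_s max(x,s) · P(X=x)P(S=s)
 = 1·0.1925 + 7·0.1575 + 1·0.2255 + 7·0.1845 + 5·0.132 + 7·0.108
 = 0.1925 + 1.1025 + 0.2255 + 1.2915 + 0.66 + 0.756
 = 4.228

4.228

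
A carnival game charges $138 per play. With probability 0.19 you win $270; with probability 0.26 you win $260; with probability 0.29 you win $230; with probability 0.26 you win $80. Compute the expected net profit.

68.4

E[payout] = 270·0.19 + 260·0.26 + 230·0.29 + 80·0.26
 = 51.3 + 67.6 + 66.7 + 20.8
 = 206.4
Net = 206.4 - 138 = 68.4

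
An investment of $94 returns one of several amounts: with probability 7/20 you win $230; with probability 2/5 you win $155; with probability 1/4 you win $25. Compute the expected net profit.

54.75

E[payout] = 230·7/20 + 155·2/5 + 25·1/4
 = 161/2 + 62 + 25/4
 = 595/4
Net = 595/4 - 94 = 219/4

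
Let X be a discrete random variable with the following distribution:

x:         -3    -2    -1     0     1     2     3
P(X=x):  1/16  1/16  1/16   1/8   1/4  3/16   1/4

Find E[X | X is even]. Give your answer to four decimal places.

0.6667

P(X is even) = 1/16 + 1/8 + 3/16 = 3/8.
E[X | X is even] = [(-2)·1/16 + 0·1/8 + 2·3/16] / (3/8)
 = 1/4 / (3/8)
 = 2/3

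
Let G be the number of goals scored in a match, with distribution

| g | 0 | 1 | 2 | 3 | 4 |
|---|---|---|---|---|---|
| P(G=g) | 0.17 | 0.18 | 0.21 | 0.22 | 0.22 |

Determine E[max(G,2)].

2.66

E[max(G,2)] = Σ max(g,2)·P(G=g)
 = 2·0.17 + 2·0.18 + 2·0.21 + 3·0.22 + 4·0.22
 = 0.34 + 0.36 + 0.42 + 0.66 + 0.88
 = 2.66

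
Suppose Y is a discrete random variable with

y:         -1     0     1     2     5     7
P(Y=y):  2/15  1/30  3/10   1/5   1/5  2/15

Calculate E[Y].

2.5

E[Y] = Σ y·P(Y=y)
 = (-1)·2/15 + 0·1/30 + 1·3/10 + 2·1/5 + 5·1/5 + 7·2/15
 = (-2/15) + 0 + 3/10 + 2/5 + 1 + 14/15
 = 5/2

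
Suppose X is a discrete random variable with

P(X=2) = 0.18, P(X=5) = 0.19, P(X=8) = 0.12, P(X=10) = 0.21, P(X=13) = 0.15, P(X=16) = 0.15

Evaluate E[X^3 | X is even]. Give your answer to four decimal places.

P(X is even) = 0.18 + 0.12 + 0.21 + 0.15 = 0.66.
E[X^3 | X is even] = [8·0.18 + 512·0.12 + 1000·0.21 + 4096·0.15] / 0.66
 = 887.28 / 0.66
 = 14788/11

1344.3636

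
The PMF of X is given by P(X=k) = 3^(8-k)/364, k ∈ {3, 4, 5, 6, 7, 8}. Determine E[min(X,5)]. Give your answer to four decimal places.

E[min(X,5)] = Σ min(x,5)·P(X=x)
 = 3·243/364 + 4·81/364 + 5·27/364 + 5·9/364 + 5·3/364 + 5·1/364
 = 729/364 + 81/91 + 135/364 + 45/364 + 15/364 + 5/364
 = 179/52

3.4423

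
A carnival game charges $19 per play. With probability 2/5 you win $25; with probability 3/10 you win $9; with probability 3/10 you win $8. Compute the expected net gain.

E[payout] = 25·2/5 + 9·3/10 + 8·3/10
 = 10 + 27/10 + 12/5
 = 151/10
Net = 151/10 - 19 = -39/10

-3.9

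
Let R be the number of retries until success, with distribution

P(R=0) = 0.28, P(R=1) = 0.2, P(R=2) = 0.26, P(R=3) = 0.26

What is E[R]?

E[R] = Σ r·P(R=r)
 = 0·0.28 + 1·0.2 + 2·0.26 + 3·0.26
 = 0 + 0.2 + 0.52 + 0.78
 = 1.5

1.5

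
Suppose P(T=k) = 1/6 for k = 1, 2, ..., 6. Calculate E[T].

E[T] = Σ t·P(T=t)
 = 1·1/6 + 2·1/6 + 3·1/6 + 4·1/6 + 5·1/6 + 6·1/6
 = 1/6 + 1/3 + 1/2 + 2/3 + 5/6 + 1
 = 7/2

3.5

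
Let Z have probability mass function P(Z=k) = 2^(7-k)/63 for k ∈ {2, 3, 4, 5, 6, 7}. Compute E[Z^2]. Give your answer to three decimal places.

9.857

E[Z^2] = Σ z^2·P(Z=z)
 = 4·32/63 + 9·16/63 + 16·8/63 + 25·4/63 + 36·2/63 + 49·1/63
 = 128/63 + 16/7 + 128/63 + 100/63 + 8/7 + 7/9
 = 69/7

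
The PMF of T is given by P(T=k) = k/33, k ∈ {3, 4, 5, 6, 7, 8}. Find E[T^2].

39

E[T^2] = Σ t^2·P(T=t)
 = 9·1/11 + 16·4/33 + 25·5/33 + 36·2/11 + 49·7/33 + 64·8/33
 = 9/11 + 64/33 + 125/33 + 72/11 + 343/33 + 512/33
 = 39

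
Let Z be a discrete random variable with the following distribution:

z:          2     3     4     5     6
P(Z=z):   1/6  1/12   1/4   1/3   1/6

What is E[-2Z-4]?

-12.5

E[-2Z-4] = Σ (-2z-4)·P(Z=z)
 = (-8)·1/6 + (-10)·1/12 + (-12)·1/4 + (-14)·1/3 + (-16)·1/6
 = (-4/3) + (-5/6) + (-3) + (-14/3) + (-8/3)
 = -25/2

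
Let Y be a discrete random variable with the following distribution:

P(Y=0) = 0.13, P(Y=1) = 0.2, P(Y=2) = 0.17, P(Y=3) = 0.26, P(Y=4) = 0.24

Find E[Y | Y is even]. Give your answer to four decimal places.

P(Y is even) = 0.13 + 0.17 + 0.24 = 0.54.
E[Y | Y is even] = [0·0.13 + 2·0.17 + 4·0.24] / 0.54
 = 1.3 / 0.54
 = 65/27

2.4074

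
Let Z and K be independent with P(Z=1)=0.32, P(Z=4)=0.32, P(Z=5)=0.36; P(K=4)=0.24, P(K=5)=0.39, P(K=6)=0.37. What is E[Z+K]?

8.53

E[Z+K] = Σ_z Σ_k (z+k) · P(Z=z)P(K=k)
 = 5·0.0768 + 6·0.1248 + 7·0.1184 + 8·0.0768 + 9·0.1248 + 10·0.1184 + 9·0.0864 + 10·0.1404 + 11·0.1332
 = 0.384 + 0.7488 + 0.8288 + 0.6144 + 1.1232 + 1.184 + 0.7776 + 1.404 + 1.4652
 = 8.53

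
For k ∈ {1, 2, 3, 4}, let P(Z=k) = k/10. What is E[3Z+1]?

10

E[3Z+1] = Σ (3z+1)·P(Z=z)
 = 4·1/10 + 7·1/5 + 10·3/10 + 13·2/5
 = 2/5 + 7/5 + 3 + 26/5
 = 10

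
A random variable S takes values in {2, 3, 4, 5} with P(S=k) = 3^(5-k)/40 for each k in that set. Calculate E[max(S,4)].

4.025

E[max(S,4)] = Σ max(s,4)·P(S=s)
 = 4·27/40 + 4·9/40 + 4·3/40 + 5·1/40
 = 27/10 + 9/10 + 3/10 + 1/8
 = 161/40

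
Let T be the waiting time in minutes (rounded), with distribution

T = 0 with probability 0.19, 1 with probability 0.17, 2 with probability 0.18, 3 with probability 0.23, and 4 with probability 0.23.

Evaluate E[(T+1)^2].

E[(T+1)^2] = Σ (t+1)^2·P(T=t)
 = 1·0.19 + 4·0.17 + 9·0.18 + 16·0.23 + 25·0.23
 = 0.19 + 0.68 + 1.62 + 3.68 + 5.75
 = 11.92

11.92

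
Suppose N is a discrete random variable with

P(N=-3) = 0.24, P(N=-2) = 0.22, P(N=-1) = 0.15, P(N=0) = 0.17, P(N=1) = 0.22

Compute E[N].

-1.09

E[N] = Σ n·P(N=n)
 = (-3)·0.24 + (-2)·0.22 + (-1)·0.15 + 0·0.17 + 1·0.22
 = (-0.72) + (-0.44) + (-0.15) + 0 + 0.22
 = -1.09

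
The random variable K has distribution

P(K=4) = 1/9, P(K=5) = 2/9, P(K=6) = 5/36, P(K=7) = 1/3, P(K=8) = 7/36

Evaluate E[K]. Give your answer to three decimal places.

E[K] = Σ k·P(K=k)
 = 4·1/9 + 5·2/9 + 6·5/36 + 7·1/3 + 8·7/36
 = 4/9 + 10/9 + 5/6 + 7/3 + 14/9
 = 113/18

6.278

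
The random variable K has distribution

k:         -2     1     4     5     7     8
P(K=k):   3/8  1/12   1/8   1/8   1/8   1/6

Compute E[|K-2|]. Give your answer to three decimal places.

3.833

E[|K-2|] = Σ |k-2|·P(K=k)
 = 4·3/8 + 1·1/12 + 2·1/8 + 3·1/8 + 5·1/8 + 6·1/6
 = 3/2 + 1/12 + 1/4 + 3/8 + 5/8 + 1
 = 23/6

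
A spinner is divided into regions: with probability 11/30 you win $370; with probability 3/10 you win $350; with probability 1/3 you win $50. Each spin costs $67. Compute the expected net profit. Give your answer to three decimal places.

190.333

E[payout] = 370·11/30 + 350·3/10 + 50·1/3
 = 407/3 + 105 + 50/3
 = 772/3
Net = 772/3 - 67 = 571/3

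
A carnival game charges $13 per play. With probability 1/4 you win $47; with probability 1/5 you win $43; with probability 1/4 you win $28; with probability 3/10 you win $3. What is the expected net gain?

E[payout] = 47·1/4 + 43·1/5 + 28·1/4 + 3·3/10
 = 47/4 + 43/5 + 7 + 9/10
 = 113/4
Net = 113/4 - 13 = 61/4

15.25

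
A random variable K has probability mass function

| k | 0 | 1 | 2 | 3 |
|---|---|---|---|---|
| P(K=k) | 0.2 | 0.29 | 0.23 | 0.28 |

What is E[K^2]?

E[K^2] = Σ k^2·P(K=k)
 = 0·0.2 + 1·0.29 + 4·0.23 + 9·0.28
 = 0 + 0.29 + 0.92 + 2.52
 = 3.73

3.73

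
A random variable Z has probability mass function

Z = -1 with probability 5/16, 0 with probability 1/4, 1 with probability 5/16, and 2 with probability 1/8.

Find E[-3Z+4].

3.25

E[-3Z+4] = Σ (-3z+4)·P(Z=z)
 = 7·5/16 + 4·1/4 + 1·5/16 + (-2)·1/8
 = 35/16 + 1 + 5/16 + (-1/4)
 = 13/4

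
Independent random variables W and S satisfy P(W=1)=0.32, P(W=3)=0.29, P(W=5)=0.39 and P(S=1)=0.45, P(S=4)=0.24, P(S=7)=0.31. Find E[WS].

11.2412

E[WS] = Σ_w Σ_s ws · P(W=w)P(S=s)
 = 1·0.144 + 4·0.0768 + 7·0.0992 + 3·0.1305 + 12·0.0696 + 21·0.0899 + 5·0.1755 + 20·0.0936 + 35·0.1209
 = 0.144 + 0.3072 + 0.6944 + 0.3915 + 0.8352 + 1.8879 + 0.8775 + 1.872 + 4.2315
 = 11.2412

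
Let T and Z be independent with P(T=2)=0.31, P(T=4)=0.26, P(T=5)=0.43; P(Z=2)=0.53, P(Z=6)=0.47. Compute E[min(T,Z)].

E[min(T,Z)] = Σ_t Σ_z min(t,z) · P(T=t)P(Z=z)
 = 2·0.1643 + 2·0.1457 + 2·0.1378 + 4·0.1222 + 2·0.2279 + 5·0.2021
 = 0.3286 + 0.2914 + 0.2756 + 0.4888 + 0.4558 + 1.0105
 = 2.8507

2.8507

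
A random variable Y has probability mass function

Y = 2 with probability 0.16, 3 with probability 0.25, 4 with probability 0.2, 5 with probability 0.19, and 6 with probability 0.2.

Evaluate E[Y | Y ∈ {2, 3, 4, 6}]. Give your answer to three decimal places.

3.790

P(Y ∈ {2, 3, 4, 6}) = 0.16 + 0.25 + 0.2 + 0.2 = 0.81.
E[Y | Y ∈ {2, 3, 4, 6}] = [2·0.16 + 3·0.25 + 4·0.2 + 6·0.2] / 0.81
 = 3.07 / 0.81
 = 307/81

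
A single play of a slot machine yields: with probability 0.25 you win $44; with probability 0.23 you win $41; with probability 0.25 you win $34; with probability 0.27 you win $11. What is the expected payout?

E[payout] = 44·0.25 + 41·0.23 + 34·0.25 + 11·0.27
 = 11 + 9.43 + 8.5 + 2.97
 = 31.9

31.9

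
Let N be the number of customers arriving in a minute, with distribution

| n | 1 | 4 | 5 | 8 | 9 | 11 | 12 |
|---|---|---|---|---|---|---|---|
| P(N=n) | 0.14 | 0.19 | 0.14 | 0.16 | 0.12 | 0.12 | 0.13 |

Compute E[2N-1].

12.68

E[2N-1] = Σ (2n-1)·P(N=n)
 = 1·0.14 + 7·0.19 + 9·0.14 + 15·0.16 + 17·0.12 + 21·0.12 + 23·0.13
 = 0.14 + 1.33 + 1.26 + 2.4 + 2.04 + 2.52 + 2.99
 = 12.68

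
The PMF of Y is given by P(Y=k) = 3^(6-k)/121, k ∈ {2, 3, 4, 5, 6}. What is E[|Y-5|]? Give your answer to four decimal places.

E[|Y-5|] = Σ |y-5|·P(Y=y)
 = 3·81/121 + 2·27/121 + 1·9/121 + 0·3/121 + 1·1/121
 = 243/121 + 54/121 + 9/121 + 0 + 1/121
 = 307/121

2.5372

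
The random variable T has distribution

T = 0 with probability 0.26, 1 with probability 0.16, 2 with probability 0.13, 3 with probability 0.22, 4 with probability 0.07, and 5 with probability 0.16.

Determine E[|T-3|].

E[|T-3|] = Σ |t-3|·P(T=t)
 = 3·0.26 + 2·0.16 + 1·0.13 + 0·0.22 + 1·0.07 + 2·0.16
 = 0.78 + 0.32 + 0.13 + 0 + 0.07 + 0.32
 = 1.62

1.62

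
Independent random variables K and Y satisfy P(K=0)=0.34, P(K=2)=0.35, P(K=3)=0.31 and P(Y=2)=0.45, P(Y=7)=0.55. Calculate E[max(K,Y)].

E[max(K,Y)] = Σ_k Σ_y max(k,y) · P(K=k)P(Y=y)
 = 2·0.153 + 7·0.187 + 2·0.1575 + 7·0.1925 + 3·0.1395 + 7·0.1705
 = 0.306 + 1.309 + 0.315 + 1.3475 + 0.4185 + 1.1935
 = 4.8895

4.8895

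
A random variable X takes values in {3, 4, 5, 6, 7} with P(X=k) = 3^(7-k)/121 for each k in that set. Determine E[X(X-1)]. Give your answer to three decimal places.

E[X(X-1)] = Σ x(x-1)·P(X=x)
 = 6·81/121 + 12·27/121 + 20·9/121 + 30·3/121 + 42·1/121
 = 486/121 + 324/121 + 180/121 + 90/121 + 42/121
 = 102/11

9.273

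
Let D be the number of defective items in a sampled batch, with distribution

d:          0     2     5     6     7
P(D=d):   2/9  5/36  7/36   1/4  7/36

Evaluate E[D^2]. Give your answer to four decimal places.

23.9444

E[D^2] = Σ d^2·P(D=d)
 = 0·2/9 + 4·5/36 + 25·7/36 + 36·1/4 + 49·7/36
 = 0 + 5/9 + 175/36 + 9 + 343/36
 = 431/18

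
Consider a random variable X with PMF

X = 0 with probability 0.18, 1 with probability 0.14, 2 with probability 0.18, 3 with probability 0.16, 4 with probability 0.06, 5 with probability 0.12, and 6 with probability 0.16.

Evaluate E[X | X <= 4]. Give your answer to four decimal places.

1.6944

P(X <= 4) = 0.18 + 0.14 + 0.18 + 0.16 + 0.06 = 0.72.
E[X | X <= 4] = [0·0.18 + 1·0.14 + 2·0.18 + 3·0.16 + 4·0.06] / 0.72
 = 1.22 / 0.72
 = 61/36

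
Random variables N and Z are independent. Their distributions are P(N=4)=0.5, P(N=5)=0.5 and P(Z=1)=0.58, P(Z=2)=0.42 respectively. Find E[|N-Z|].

E[|N-Z|] = Σ_n Σ_z |n-z| · P(N=n)P(Z=z)
 = 3·0.29 + 2·0.21 + 4·0.29 + 3·0.21
 = 0.87 + 0.42 + 1.16 + 0.63
 = 3.08

3.08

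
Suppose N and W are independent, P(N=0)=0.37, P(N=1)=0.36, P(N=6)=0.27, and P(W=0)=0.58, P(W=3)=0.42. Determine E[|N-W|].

E[|N-W|] = Σ_n Σ_w |n-w| · P(N=n)P(W=w)
 = 0·0.2146 + 3·0.1554 + 1·0.2088 + 2·0.1512 + 6·0.1566 + 3·0.1134
 = 0 + 0.4662 + 0.2088 + 0.3024 + 0.9396 + 0.3402
 = 2.2572

2.2572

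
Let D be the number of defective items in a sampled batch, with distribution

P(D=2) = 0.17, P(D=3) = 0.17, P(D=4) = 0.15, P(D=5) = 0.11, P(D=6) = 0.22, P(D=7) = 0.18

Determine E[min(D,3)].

2.83

E[min(D,3)] = Σ min(d,3)·P(D=d)
 = 2·0.17 + 3·0.17 + 3·0.15 + 3·0.11 + 3·0.22 + 3·0.18
 = 0.34 + 0.51 + 0.45 + 0.33 + 0.66 + 0.54
 = 2.83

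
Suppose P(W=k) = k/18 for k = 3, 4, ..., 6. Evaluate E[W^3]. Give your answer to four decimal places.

125.4444

E[W^3] = Σ w^3·P(W=w)
 = 27·1/6 + 64·2/9 + 125·5/18 + 216·1/3
 = 9/2 + 128/9 + 625/18 + 72
 = 1129/9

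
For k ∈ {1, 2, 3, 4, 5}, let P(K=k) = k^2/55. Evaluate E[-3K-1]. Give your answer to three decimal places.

E[-3K-1] = Σ (-3k-1)·P(K=k)
 = (-4)·1/55 + (-7)·4/55 + (-10)·9/55 + (-13)·16/55 + (-16)·5/11
 = (-4/55) + (-28/55) + (-18/11) + (-208/55) + (-80/11)
 = -146/11

-13.273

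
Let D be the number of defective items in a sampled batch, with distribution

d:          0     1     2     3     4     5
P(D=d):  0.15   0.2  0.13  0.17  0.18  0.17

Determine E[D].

E[D] = Σ d·P(D=d)
 = 0·0.15 + 1·0.2 + 2·0.13 + 3·0.17 + 4·0.18 + 5·0.17
 = 0 + 0.2 + 0.26 + 0.51 + 0.72 + 0.85
 = 2.54

2.54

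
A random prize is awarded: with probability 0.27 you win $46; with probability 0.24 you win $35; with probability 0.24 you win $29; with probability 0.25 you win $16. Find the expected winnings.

31.78

E[payout] = 46·0.27 + 35·0.24 + 29·0.24 + 16·0.25
 = 12.42 + 8.4 + 6.96 + 4
 = 31.78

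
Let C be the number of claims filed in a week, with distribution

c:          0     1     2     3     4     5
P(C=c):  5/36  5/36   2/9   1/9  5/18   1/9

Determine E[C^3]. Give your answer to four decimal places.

36.5833

E[C^3] = Σ c^3·P(C=c)
 = 0·5/36 + 1·5/36 + 8·2/9 + 27·1/9 + 64·5/18 + 125·1/9
 = 0 + 5/36 + 16/9 + 3 + 160/9 + 125/9
 = 439/12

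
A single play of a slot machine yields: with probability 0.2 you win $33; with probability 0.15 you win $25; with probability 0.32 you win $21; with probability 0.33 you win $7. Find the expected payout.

19.38

E[payout] = 33·0.2 + 25·0.15 + 21·0.32 + 7·0.33
 = 6.6 + 3.75 + 6.72 + 2.31
 = 19.38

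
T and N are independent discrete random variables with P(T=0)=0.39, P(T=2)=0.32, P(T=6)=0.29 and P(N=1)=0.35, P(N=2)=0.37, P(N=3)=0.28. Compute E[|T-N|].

E[|T-N|] = Σ_t Σ_n |t-n| · P(T=t)P(N=n)
 = 1·0.1365 + 2·0.1443 + 3·0.1092 + 1·0.112 + 0·0.1184 + 1·0.0896 + 5·0.1015 + 4·0.1073 + 3·0.0812
 = 0.1365 + 0.2886 + 0.3276 + 0.112 + 0 + 0.0896 + 0.5075 + 0.4292 + 0.2436
 = 2.1346

2.1346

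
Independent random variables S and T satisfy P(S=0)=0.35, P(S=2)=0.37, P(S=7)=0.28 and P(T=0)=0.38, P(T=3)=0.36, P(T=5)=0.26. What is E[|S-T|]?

2.8296

E[|S-T|] = Σ_s Σ_t |s-t| · P(S=s)P(T=t)
 = 0·0.133 + 3·0.126 + 5·0.091 + 2·0.1406 + 1·0.1332 + 3·0.0962 + 7·0.1064 + 4·0.1008 + 2·0.0728
 = 0 + 0.378 + 0.455 + 0.2812 + 0.1332 + 0.2886 + 0.7448 + 0.4032 + 0.1456
 = 2.8296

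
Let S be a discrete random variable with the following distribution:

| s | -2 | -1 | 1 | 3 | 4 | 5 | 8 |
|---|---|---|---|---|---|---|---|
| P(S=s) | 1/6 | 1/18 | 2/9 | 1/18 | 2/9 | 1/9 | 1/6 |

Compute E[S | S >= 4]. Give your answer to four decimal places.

P(S >= 4) = 2/9 + 1/9 + 1/6 = 1/2.
E[S | S >= 4] = [4·2/9 + 5·1/9 + 8·1/6] / (1/2)
 = 25/9 / (1/2)
 = 50/9

5.5556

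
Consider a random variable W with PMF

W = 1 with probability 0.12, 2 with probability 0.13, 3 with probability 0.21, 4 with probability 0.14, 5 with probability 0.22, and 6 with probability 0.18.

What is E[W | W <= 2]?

1.52

P(W <= 2) = 0.12 + 0.13 = 0.25.
E[W | W <= 2] = [1·0.12 + 2·0.13] / 0.25
 = 0.38 / 0.25
 = 38/25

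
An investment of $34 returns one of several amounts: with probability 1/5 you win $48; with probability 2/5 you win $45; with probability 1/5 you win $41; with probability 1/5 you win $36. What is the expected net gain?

9

E[payout] = 48·1/5 + 45·2/5 + 41·1/5 + 36·1/5
 = 48/5 + 18 + 41/5 + 36/5
 = 43
Net = 43 - 34 = 9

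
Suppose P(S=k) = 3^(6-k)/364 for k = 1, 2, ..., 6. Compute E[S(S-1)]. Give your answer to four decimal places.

E[S(S-1)] = Σ s(s-1)·P(S=s)
 = 0·243/364 + 2·81/364 + 6·27/364 + 12·9/364 + 20·3/364 + 30·1/364
 = 0 + 81/182 + 81/182 + 27/91 + 15/91 + 15/182
 = 261/182

1.4341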